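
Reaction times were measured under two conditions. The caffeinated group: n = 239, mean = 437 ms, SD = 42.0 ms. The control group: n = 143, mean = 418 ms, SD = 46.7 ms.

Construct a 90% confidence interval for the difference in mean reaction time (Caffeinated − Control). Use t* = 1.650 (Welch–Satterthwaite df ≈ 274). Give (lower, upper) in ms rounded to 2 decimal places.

Per-group SEs: s₁/√n₁ = 42.0/√239 = 2.7168, s₂/√n₂ = 46.7/√143 = 3.9053.
Unpooled SE of the difference: √(7.38100224 + 15.25136809) = 4.7573.
Margin of error = t* · SE = 1.650 × 4.7573 = 7.8495.
x̄₁ − x̄₂ = 437 − 418 = 19.0000.
CI: 19.0000 ± 7.8495 = (11.15, 26.85).

(11.15, 26.85)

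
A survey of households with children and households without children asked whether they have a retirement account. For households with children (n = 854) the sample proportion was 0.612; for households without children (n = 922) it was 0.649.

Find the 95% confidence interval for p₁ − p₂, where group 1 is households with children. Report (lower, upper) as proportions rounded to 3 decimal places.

(-0.082, 0.008)

SE₁ = √(p̂₁(1−p̂₁)/n₁) = √(0.6120·0.3880/854) = 0.01667; SE₂ = √(0.6490·0.3510/922) = 0.01572.
Independent samples: SE of the difference = √(SE₁² + SE₂²) = √(0.0002778889 + 0.0002471184) = 0.02291.
z* for 95% confidence is 1.960, so the margin of error is 1.960 × 0.02291 = 0.04490.
Point estimate p̂₁ − p̂₂ = 0.6120 − 0.6490 = -0.0370.
-0.0370 ± 0.04490 → (-0.082, 0.008).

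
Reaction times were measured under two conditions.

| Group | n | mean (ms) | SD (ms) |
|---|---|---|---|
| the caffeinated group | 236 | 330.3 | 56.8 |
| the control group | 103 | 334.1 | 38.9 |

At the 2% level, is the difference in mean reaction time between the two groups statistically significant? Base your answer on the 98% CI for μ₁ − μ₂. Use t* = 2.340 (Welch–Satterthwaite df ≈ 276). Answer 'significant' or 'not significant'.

Standard errors of each mean: 56.8/√236 = 3.6974 and 38.9/√103 = 3.8329.
SE(x̄₁ − x̄₂) = √(3.6974² + 3.8329²) = 5.3256 for independent samples with unequal variances.
With t* = 2.340, the margin is 2.340 × 5.3256 = 12.4619.
x̄₁ − x̄₂ = 330.3 − 334.1 = -3.8000; the interval is -3.8000 ± 12.4619 = (-16.2619, 8.6619).
The interval (-16.2619, 8.6619) contains 0, so the difference is not significant.

not significant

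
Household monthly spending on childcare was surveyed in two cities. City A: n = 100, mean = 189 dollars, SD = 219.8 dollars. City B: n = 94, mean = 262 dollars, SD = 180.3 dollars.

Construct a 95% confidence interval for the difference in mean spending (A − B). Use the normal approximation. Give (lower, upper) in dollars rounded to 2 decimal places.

(-129.43, -16.57)

Standard errors of each mean: 219.8/√100 = 21.9800 and 180.3/√94 = 18.5965.
SE(x̄₁ − x̄₂) = √(21.9800² + 18.5965²) = 28.7915 for independent samples with unequal variances.
With z* = 1.960, the margin is 1.960 × 28.7915 = 56.4313.
x̄₁ − x̄₂ = 189 − 262 = -73.0000; the interval is -73.0000 ± 56.4313 = (-129.43, -16.57).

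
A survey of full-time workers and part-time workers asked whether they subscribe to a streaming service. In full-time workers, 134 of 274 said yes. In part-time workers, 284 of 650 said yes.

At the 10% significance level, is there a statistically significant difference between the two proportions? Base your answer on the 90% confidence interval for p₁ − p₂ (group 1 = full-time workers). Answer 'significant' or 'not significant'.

not significant

Sample proportions: 134/274 = 0.4891, 284/650 = 0.4369.
Each SE is √(p̂(1−p̂)/n): √(0.4891·0.5109/274) = 0.03020 and √(0.4369·0.5631/650) = 0.01945.
SE(p̂₁ − p̂₂) = √(SE₁² + SE₂²) = √(0.00091204 + 0.0003783025) = 0.03592, since the two samples are independent.
At 90% confidence z* = 1.645; margin = 1.645 × 0.03592 = 0.05909.
The difference is 0.4891 − 0.4369 = 0.0522, so the interval is 0.0522 ± 0.05909 = (-0.00689, 0.11129).
The interval (-0.00689, 0.11129) contains 0, so the difference is not significant.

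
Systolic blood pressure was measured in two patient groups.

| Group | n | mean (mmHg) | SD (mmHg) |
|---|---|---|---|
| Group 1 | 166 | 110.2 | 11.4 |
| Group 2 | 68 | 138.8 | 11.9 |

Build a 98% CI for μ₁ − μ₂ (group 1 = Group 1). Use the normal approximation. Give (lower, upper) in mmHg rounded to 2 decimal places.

(-32.54, -24.66)

Per-group SEs: s₁/√n₁ = 11.4/√166 = 0.8848, s₂/√n₂ = 11.9/√68 = 1.4431.
Unpooled SE of the difference: √(0.78287104 + 2.08253761) = 1.6928.
Margin of error = z* · SE = 2.326 × 1.6928 = 3.9375.
x̄₁ − x̄₂ = 110.2 − 138.8 = -28.6000.
CI: -28.6000 ± 3.9375 = (-32.54, -24.66).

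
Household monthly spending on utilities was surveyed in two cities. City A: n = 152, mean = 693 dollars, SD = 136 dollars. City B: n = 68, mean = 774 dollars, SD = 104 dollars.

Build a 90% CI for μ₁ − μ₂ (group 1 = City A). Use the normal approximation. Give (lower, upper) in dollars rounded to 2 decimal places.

Standard errors of each mean: 136/√152 = 11.0311 and 104/√68 = 12.6119.
SE(x̄₁ − x̄₂) = √(11.0311² + 12.6119²) = 16.7555 for independent samples with unequal variances.
With z* = 1.645, the margin is 1.645 × 16.7555 = 27.5628.
x̄₁ − x̄₂ = 693 − 774 = -81.0000; the interval is -81.0000 ± 27.5628 = (-108.56, -53.44).

(-108.56, -53.44)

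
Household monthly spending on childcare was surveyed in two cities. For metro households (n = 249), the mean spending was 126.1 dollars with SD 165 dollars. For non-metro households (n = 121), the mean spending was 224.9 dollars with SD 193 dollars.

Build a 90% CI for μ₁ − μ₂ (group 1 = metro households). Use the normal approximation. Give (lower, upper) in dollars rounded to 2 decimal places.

(-132.40, -65.20)

Standard errors of each mean: 165/√249 = 10.4565 and 193/√121 = 17.5455.
SE(x̄₁ − x̄₂) = √(10.4565² + 17.5455²) = 20.4251 for independent samples with unequal variances.
With z* = 1.645, the margin is 1.645 × 20.4251 = 33.5993.
x̄₁ − x̄₂ = 126.1 − 224.9 = -98.8000; the interval is -98.8000 ± 33.5993 = (-132.40, -65.20).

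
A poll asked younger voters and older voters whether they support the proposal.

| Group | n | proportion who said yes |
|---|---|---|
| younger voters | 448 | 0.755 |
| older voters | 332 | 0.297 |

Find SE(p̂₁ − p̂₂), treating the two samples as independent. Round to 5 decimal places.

0.03228

Each SE is √(p̂(1−p̂)/n): √(0.7550·0.2450/448) = 0.02032 and √(0.2970·0.7030/332) = 0.02508.
SE(p̂₁ − p̂₂) = √(SE₁² + SE₂²) = √(0.0004129024 + 0.0006290064) = 0.03228, since the two samples are independent.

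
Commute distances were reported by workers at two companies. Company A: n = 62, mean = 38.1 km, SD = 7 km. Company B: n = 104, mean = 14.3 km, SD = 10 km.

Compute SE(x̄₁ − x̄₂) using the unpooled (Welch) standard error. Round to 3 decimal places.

Per-group SEs: s₁/√n₁ = 7/√62 = 0.8890, s₂/√n₂ = 10/√104 = 0.9806.
Unpooled SE of the difference: √(0.790321 + 0.96157636) = 1.3236.

1.324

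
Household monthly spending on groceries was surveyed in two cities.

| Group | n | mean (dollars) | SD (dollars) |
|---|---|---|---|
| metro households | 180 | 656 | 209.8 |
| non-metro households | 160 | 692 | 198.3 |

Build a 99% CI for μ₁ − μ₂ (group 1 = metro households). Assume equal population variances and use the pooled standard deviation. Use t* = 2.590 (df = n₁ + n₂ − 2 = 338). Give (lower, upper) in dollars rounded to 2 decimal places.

Pooled variance s_p² = [179·209.8² + 159·198.3²] / (180+160−2) = 41808.3156, so s_p = 204.4708.
SE_diff = s_p·√(1/n₁ + 1/n₂) = 204.4708·√(1/180 + 1/160) = 22.2164.
t* = 2.590; margin = 2.590 × 22.2164 = 57.5405.
Difference = 656 − 692 = -36.0000.
-36.0000 ± 57.5405 → (-93.54, 21.54).

(-93.54, 21.54)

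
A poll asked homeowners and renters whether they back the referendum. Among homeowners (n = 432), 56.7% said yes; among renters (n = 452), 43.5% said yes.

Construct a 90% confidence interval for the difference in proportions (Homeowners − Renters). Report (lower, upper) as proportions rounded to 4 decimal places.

The two standard errors are √(0.5670×0.4330/432) = 0.02384 and √(0.4350×0.5650/452) = 0.02332.
Because the samples are independent, SE_diff = √(0.02384² + 0.02332²) = 0.03335.
Using z* = 1.645 for 90%, ME = 1.645 × 0.03335 = 0.05486.
p̂₁ − p̂₂ = 0.1320; interval 0.1320 ± 0.05486 gives (0.0771, 0.1869).

(0.0771, 0.1869)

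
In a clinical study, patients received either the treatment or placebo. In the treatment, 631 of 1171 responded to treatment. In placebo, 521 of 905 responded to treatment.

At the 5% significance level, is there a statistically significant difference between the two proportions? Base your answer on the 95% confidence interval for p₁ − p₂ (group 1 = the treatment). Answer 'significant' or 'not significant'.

not significant

First, p̂₁ = 631/1171 = 0.5389; p̂₂ = 521/905 = 0.5757.
The two standard errors are √(0.5389×0.4611/1171) = 0.01457 and √(0.5757×0.4243/905) = 0.01643.
Because the samples are independent, SE_diff = √(0.01457² + 0.01643²) = 0.02196.
Using z* = 1.960 for 95%, ME = 1.960 × 0.02196 = 0.04304.
p̂₁ − p̂₂ = -0.0368; interval -0.0368 ± 0.04304 gives (-0.07984, 0.00624).
The interval (-0.07984, 0.00624) contains 0, so the difference is not significant.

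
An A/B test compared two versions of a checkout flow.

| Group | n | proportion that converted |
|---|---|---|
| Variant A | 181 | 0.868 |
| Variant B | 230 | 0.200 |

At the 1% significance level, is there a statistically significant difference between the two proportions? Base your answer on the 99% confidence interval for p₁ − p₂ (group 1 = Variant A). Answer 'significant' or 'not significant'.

Each SE is √(p̂(1−p̂)/n): √(0.8680·0.1320/181) = 0.02516 and √(0.2000·0.8000/230) = 0.02638.
SE(p̂₁ − p̂₂) = √(SE₁² + SE₂²) = √(0.0006330256 + 0.0006959044) = 0.03645, since the two samples are independent.
At 99% confidence z* = 2.576; margin = 2.576 × 0.03645 = 0.09390.
The difference is 0.8680 − 0.2000 = 0.6680, so the interval is 0.6680 ± 0.09390 = (0.57410, 0.76190).
The interval (0.57410, 0.76190) does not contain 0, so the difference is significant.

significant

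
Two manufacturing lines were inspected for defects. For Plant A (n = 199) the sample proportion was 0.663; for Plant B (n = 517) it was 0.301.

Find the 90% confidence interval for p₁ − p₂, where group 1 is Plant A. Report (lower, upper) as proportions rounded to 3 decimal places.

(0.298, 0.426)

Each SE is √(p̂(1−p̂)/n): √(0.6630·0.3370/199) = 0.03351 and √(0.3010·0.6990/517) = 0.02017.
SE(p̂₁ − p̂₂) = √(SE₁² + SE₂²) = √(0.0011229201 + 0.0004068289) = 0.03911, since the two samples are independent.
At 90% confidence z* = 1.645; margin = 1.645 × 0.03911 = 0.06434.
The difference is 0.6630 − 0.3010 = 0.3620, so the interval is 0.3620 ± 0.06434 = (0.298, 0.426).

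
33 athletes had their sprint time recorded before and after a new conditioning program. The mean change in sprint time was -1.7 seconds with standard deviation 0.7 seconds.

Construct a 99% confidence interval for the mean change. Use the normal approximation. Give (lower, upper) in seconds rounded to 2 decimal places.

(-2.01, -1.39)

Paired design: SE = s_d/√n = 0.7/√33 = 0.1219.
z* = 2.576; margin of error = 2.576 × 0.1219 = 0.3140.
-1.7 ± 0.3140 → (-2.01, -1.39).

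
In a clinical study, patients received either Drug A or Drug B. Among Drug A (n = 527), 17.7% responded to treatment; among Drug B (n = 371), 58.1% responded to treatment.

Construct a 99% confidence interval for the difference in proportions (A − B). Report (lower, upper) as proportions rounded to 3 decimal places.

The two standard errors are √(0.1770×0.8230/527) = 0.01663 and √(0.5810×0.4190/371) = 0.02562.
Because the samples are independent, SE_diff = √(0.01663² + 0.02562²) = 0.03054.
Using z* = 2.576 for 99%, ME = 2.576 × 0.03054 = 0.07867.
p̂₁ − p̂₂ = -0.4040; interval -0.4040 ± 0.07867 gives (-0.483, -0.325).

(-0.483, -0.325)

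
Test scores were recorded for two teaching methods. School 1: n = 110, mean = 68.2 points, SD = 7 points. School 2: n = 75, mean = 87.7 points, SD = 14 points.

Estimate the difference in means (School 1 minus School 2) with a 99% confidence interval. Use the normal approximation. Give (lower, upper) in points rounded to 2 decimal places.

SE₁ = s₁/√n₁ = 7/√110 = 0.6674; SE₂ = 14/√75 = 1.6166.
Independent samples, unequal variances: SE_diff = √(SE₁² + SE₂²) = √(0.44542276 + 2.61339556) = 1.7489.
z* = 2.576, so margin of error = 2.576 × 1.7489 = 4.5052.
Difference in means = 68.2 − 87.7 = -19.5000.
-19.5000 ± 4.5052 → (-24.01, -14.99).

(-24.01, -14.99)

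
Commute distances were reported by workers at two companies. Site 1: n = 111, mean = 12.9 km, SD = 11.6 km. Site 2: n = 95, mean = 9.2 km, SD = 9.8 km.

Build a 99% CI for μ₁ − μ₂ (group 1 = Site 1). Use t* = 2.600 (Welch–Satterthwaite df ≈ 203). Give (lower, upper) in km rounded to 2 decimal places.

(-0.18, 7.58)

Standard errors of each mean: 11.6/√111 = 1.1010 and 9.8/√95 = 1.0055.
SE(x̄₁ − x̄₂) = √(1.1010² + 1.0055²) = 1.4911 for independent samples with unequal variances.
With t* = 2.600, the margin is 2.600 × 1.4911 = 3.8769.
x̄₁ − x̄₂ = 12.9 − 9.2 = 3.7000; the interval is 3.7000 ± 3.8769 = (-0.18, 7.58).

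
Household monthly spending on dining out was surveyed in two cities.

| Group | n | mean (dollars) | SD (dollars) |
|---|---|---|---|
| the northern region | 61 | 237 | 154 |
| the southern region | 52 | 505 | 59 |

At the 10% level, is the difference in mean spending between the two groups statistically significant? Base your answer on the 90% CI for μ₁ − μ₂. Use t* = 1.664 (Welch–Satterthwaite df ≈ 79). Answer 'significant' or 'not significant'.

SE₁ = s₁/√n₁ = 154/√61 = 19.7177; SE₂ = 59/√52 = 8.1818.
Independent samples, unequal variances: SE_diff = √(SE₁² + SE₂²) = √(388.78769329 + 66.94185124) = 21.3478.
t* = 1.664, so margin of error = 1.664 × 21.3478 = 35.5227.
Difference in means = 237 − 505 = -268.0000.
-268.0000 ± 35.5227 → (-303.5227, -232.4773).
The interval (-303.5227, -232.4773) does not contain 0, so the difference is significant.

significant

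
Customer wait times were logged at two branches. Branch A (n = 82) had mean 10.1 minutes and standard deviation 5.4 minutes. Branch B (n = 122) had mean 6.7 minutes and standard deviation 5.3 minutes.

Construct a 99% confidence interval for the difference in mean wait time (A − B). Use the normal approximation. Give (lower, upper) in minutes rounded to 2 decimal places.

(1.43, 5.37)

Standard errors of each mean: 5.4/√82 = 0.5963 and 5.3/√122 = 0.4798.
SE(x̄₁ − x̄₂) = √(0.5963² + 0.4798²) = 0.7654 for independent samples with unequal variances.
With z* = 2.576, the margin is 2.576 × 0.7654 = 1.9717.
x̄₁ − x̄₂ = 10.1 − 6.7 = 3.4000; the interval is 3.4000 ± 1.9717 = (1.43, 5.37).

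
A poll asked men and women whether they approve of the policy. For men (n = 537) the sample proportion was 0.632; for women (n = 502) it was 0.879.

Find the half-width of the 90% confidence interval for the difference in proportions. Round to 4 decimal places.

Each SE is √(p̂(1−p̂)/n): √(0.6320·0.3680/537) = 0.02081 and √(0.8790·0.1210/502) = 0.01456.
SE(p̂₁ − p̂₂) = √(SE₁² + SE₂²) = √(0.0004330561 + 0.0002119936) = 0.02540, since the two samples are independent.
At 90% confidence z* = 1.645; margin = 1.645 × 0.02540 = 0.04178.

0.0418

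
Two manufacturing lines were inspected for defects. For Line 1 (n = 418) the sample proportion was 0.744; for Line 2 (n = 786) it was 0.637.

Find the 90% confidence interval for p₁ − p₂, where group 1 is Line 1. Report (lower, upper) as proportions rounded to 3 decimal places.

Each SE is √(p̂(1−p̂)/n): √(0.7440·0.2560/418) = 0.02135 and √(0.6370·0.3630/786) = 0.01715.
SE(p̂₁ − p̂₂) = √(SE₁² + SE₂²) = √(0.0004558225 + 0.0002941225) = 0.02739, since the two samples are independent.
At 90% confidence z* = 1.645; margin = 1.645 × 0.02739 = 0.04506.
The difference is 0.7440 − 0.6370 = 0.1070, so the interval is 0.1070 ± 0.04506 = (0.062, 0.152).

(0.062, 0.152)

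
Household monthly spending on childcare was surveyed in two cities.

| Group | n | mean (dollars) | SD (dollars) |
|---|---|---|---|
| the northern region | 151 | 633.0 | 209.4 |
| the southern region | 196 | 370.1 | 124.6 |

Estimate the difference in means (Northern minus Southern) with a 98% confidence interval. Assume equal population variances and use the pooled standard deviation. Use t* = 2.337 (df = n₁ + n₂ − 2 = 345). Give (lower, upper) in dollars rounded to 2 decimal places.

(220.68, 305.12)

s_p = √[((n₁−1)s₁² + (n₂−1)s₂²)/(n₁+n₂−2)] = √[(150·209.4² + 195·124.6²)/345] = 166.8520.
SE = 166.8520·√(1/151 + 1/196) = 18.0667.
With t* = 2.337, margin = 2.337 × 18.0667 = 42.2219.
x̄₁ − x̄₂ = 633.0 − 370.1 = 262.9000; interval 262.9000 ± 42.2219 = (220.68, 305.12).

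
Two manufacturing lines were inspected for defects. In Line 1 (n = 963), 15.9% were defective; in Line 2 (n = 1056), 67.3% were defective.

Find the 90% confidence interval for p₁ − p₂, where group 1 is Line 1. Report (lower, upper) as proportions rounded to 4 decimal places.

Each SE is √(p̂(1−p̂)/n): √(0.1590·0.8410/963) = 0.01178 and √(0.6730·0.3270/1056) = 0.01444.
SE(p̂₁ − p̂₂) = √(SE₁² + SE₂²) = √(0.0001387684 + 0.0002085136) = 0.01864, since the two samples are independent.
At 90% confidence z* = 1.645; margin = 1.645 × 0.01864 = 0.03066.
The difference is 0.1590 − 0.6730 = -0.5140, so the interval is -0.5140 ± 0.03066 = (-0.5447, -0.4833).

(-0.5447, -0.4833)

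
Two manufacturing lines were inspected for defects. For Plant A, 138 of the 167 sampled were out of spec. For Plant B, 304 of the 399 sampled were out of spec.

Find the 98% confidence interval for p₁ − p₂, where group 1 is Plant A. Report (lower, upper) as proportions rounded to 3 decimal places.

Sample proportions: 138/167 = 0.8263, 304/399 = 0.7619.
Each SE is √(p̂(1−p̂)/n): √(0.8263·0.1737/167) = 0.02932 and √(0.7619·0.2381/399) = 0.02132.
SE(p̂₁ − p̂₂) = √(SE₁² + SE₂²) = √(0.0008596624 + 0.0004545424) = 0.03625, since the two samples are independent.
At 98% confidence z* = 2.326; margin = 2.326 × 0.03625 = 0.08432.
The difference is 0.8263 − 0.7619 = 0.0644, so the interval is 0.0644 ± 0.08432 = (-0.020, 0.149).

(-0.020, 0.149)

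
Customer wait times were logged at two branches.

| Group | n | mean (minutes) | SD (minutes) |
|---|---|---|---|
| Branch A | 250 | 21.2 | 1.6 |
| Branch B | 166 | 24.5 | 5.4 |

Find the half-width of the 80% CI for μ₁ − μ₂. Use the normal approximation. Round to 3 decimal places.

0.553

SE₁ = s₁/√n₁ = 1.6/√250 = 0.1012; SE₂ = 5.4/√166 = 0.4191.
Independent samples, unequal variances: SE_diff = √(SE₁² + SE₂²) = √(0.01024144 + 0.17564481) = 0.4311.
z* = 1.282, so margin of error = 1.282 × 0.4311 = 0.5527.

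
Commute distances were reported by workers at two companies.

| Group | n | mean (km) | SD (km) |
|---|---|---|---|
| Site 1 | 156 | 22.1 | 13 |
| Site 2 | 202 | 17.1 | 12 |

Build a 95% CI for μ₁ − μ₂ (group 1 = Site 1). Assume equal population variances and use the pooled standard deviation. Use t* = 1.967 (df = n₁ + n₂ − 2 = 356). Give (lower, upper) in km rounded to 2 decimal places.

Pooled variance s_p² = [155·13² + 201·12²] / (156+202−2) = 154.8848, so s_p = 12.4453.
SE_diff = s_p·√(1/n₁ + 1/n₂) = 12.4453·√(1/156 + 1/202) = 1.3265.
t* = 1.967; margin = 1.967 × 1.3265 = 2.6092.
Difference = 22.1 − 17.1 = 5.0000.
5.0000 ± 2.6092 → (2.39, 7.61).

(2.39, 7.61)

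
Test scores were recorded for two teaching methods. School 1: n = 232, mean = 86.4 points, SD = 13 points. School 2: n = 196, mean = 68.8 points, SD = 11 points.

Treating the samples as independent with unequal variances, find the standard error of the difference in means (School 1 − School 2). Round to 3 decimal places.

1.160

Standard errors of each mean: 13/√232 = 0.8535 and 11/√196 = 0.7857.
SE(x̄₁ − x̄₂) = √(0.8535² + 0.7857²) = 1.1601 for independent samples with unequal variances.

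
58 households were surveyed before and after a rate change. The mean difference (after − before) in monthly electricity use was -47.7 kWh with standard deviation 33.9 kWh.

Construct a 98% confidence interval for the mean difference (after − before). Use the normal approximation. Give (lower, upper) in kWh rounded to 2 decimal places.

Paired design: SE = s_d/√n = 33.9/√58 = 4.4513.
z* = 2.326; margin of error = 2.326 × 4.4513 = 10.3537.
-47.7 ± 10.3537 → (-58.05, -37.35).

(-58.05, -37.35)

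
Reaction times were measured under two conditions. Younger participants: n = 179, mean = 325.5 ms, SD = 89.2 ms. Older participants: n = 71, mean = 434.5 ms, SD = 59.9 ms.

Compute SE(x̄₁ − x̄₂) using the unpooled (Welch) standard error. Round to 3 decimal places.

Standard errors of each mean: 89.2/√179 = 6.6671 and 59.9/√71 = 7.1088.
SE(x̄₁ − x̄₂) = √(6.6671² + 7.1088²) = 9.7460 for independent samples with unequal variances.

9.746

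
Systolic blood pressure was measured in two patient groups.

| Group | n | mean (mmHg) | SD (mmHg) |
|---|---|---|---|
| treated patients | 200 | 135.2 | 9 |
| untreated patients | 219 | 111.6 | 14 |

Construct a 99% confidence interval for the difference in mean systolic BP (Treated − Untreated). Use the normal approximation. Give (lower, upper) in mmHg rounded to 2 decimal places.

(20.66, 26.54)

SE₁ = s₁/√n₁ = 9/√200 = 0.6364; SE₂ = 14/√219 = 0.9460.
Independent samples, unequal variances: SE_diff = √(SE₁² + SE₂²) = √(0.40500496 + 0.894916) = 1.1401.
z* = 2.576, so margin of error = 2.576 × 1.1401 = 2.9369.
Difference in means = 135.2 − 111.6 = 23.6000.
23.6000 ± 2.9369 → (20.66, 26.54).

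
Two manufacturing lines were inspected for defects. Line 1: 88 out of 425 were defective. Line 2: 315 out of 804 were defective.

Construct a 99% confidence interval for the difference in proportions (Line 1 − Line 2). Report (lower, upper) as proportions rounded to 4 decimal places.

(-0.2520, -0.1174)

First, p̂₁ = 88/425 = 0.2071; p̂₂ = 315/804 = 0.3918.
The two standard errors are √(0.2071×0.7929/425) = 0.01966 and √(0.3918×0.6082/804) = 0.01722.
Because the samples are independent, SE_diff = √(0.01966² + 0.01722²) = 0.02614.
Using z* = 2.576 for 99%, ME = 2.576 × 0.02614 = 0.06734.
p̂₁ − p̂₂ = -0.1847; interval -0.1847 ± 0.06734 gives (-0.2520, -0.1174).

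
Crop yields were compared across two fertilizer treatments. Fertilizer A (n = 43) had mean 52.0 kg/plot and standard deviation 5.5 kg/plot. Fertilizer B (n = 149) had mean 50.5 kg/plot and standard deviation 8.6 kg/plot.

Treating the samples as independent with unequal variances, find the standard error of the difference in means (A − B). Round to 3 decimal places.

1.095

Standard errors of each mean: 5.5/√43 = 0.8387 and 8.6/√149 = 0.7045.
SE(x̄₁ − x̄₂) = √(0.8387² + 0.7045²) = 1.0953 for independent samples with unequal variances.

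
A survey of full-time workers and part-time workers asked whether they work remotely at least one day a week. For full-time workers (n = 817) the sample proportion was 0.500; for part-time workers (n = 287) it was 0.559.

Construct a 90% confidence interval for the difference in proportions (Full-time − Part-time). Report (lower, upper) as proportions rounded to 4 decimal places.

(-0.1151, -0.0029)

The two standard errors are √(0.5000×0.5000/817) = 0.01749 and √(0.5590×0.4410/287) = 0.02931.
Because the samples are independent, SE_diff = √(0.01749² + 0.02931²) = 0.03413.
Using z* = 1.645 for 90%, ME = 1.645 × 0.03413 = 0.05614.
p̂₁ − p̂₂ = -0.0590; interval -0.0590 ± 0.05614 gives (-0.1151, -0.0029).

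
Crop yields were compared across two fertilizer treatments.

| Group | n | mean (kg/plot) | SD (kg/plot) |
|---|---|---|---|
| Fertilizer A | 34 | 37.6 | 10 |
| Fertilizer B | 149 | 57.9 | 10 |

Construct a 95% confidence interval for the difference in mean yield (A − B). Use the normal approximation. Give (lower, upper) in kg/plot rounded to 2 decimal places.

SE₁ = s₁/√n₁ = 10/√34 = 1.7150; SE₂ = 10/√149 = 0.8192.
Independent samples, unequal variances: SE_diff = √(SE₁² + SE₂²) = √(2.941225 + 0.67108864) = 1.9006.
z* = 1.960, so margin of error = 1.960 × 1.9006 = 3.7252.
Difference in means = 37.6 − 57.9 = -20.3000.
-20.3000 ± 3.7252 → (-24.03, -16.57).

(-24.03, -16.57)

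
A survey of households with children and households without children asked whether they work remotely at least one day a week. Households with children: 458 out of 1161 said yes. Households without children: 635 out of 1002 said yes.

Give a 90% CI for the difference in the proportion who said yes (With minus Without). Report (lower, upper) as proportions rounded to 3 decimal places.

p̂₁ = 458/1161 = 0.3945 and p̂₂ = 635/1002 = 0.6337.
SE₁ = √(p̂₁(1−p̂₁)/n₁) = √(0.3945·0.6055/1161) = 0.01434; SE₂ = √(0.6337·0.3663/1002) = 0.01522.
Independent samples: SE of the difference = √(SE₁² + SE₂²) = √(0.0002056356 + 0.0002316484) = 0.02091.
z* for 90% confidence is 1.645, so the margin of error is 1.645 × 0.02091 = 0.03440.
Point estimate p̂₁ − p̂₂ = 0.3945 − 0.6337 = -0.2392.
-0.2392 ± 0.03440 → (-0.274, -0.205).

(-0.274, -0.205)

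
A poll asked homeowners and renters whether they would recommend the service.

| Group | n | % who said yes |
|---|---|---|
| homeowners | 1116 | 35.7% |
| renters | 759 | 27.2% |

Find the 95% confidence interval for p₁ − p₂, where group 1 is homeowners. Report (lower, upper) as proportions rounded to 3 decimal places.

SE₁ = √(p̂₁(1−p̂₁)/n₁) = √(0.3570·0.6430/1116) = 0.01434; SE₂ = √(0.2720·0.7280/759) = 0.01615.
Independent samples: SE of the difference = √(SE₁² + SE₂²) = √(0.0002056356 + 0.0002608225) = 0.02160.
z* for 95% confidence is 1.960, so the margin of error is 1.960 × 0.02160 = 0.04234.
Point estimate p̂₁ − p̂₂ = 0.3570 − 0.2720 = 0.0850.
0.0850 ± 0.04234 → (0.043, 0.127).

(0.043, 0.127)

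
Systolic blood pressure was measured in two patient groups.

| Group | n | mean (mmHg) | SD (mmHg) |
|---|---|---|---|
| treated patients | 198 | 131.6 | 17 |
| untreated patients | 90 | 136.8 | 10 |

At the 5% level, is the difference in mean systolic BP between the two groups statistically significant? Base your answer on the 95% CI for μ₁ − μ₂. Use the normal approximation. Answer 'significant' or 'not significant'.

significant

SE₁ = s₁/√n₁ = 17/√198 = 1.2081; SE₂ = 10/√90 = 1.0541.
Independent samples, unequal variances: SE_diff = √(SE₁² + SE₂²) = √(1.45950561 + 1.11112681) = 1.6033.
z* = 1.960, so margin of error = 1.960 × 1.6033 = 3.1425.
Difference in means = 131.6 − 136.8 = -5.2000.
-5.2000 ± 3.1425 → (-8.3425, -2.0575).
The interval (-8.3425, -2.0575) does not contain 0, so the difference is significant.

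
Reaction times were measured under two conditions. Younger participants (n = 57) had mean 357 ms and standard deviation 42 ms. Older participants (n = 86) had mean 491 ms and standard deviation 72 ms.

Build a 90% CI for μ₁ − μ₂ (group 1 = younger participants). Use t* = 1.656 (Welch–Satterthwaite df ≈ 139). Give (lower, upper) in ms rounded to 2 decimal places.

SE₁ = s₁/√n₁ = 42/√57 = 5.5630; SE₂ = 72/√86 = 7.7640.
Independent samples, unequal variances: SE_diff = √(SE₁² + SE₂²) = √(30.946969 + 60.279696) = 9.5513.
t* = 1.656, so margin of error = 1.656 × 9.5513 = 15.8170.
Difference in means = 357 − 491 = -134.0000.
-134.0000 ± 15.8170 → (-149.82, -118.18).

(-149.82, -118.18)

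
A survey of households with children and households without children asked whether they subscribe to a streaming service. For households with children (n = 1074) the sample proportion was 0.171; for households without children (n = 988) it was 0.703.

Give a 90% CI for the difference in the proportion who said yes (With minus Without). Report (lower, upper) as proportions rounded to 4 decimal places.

The two standard errors are √(0.1710×0.8290/1074) = 0.01149 and √(0.7030×0.2970/988) = 0.01454.
Because the samples are independent, SE_diff = √(0.01149² + 0.01454²) = 0.01853.
Using z* = 1.645 for 90%, ME = 1.645 × 0.01853 = 0.03048.
p̂₁ − p̂₂ = -0.5320; interval -0.5320 ± 0.03048 gives (-0.5625, -0.5015).

(-0.5625, -0.5015)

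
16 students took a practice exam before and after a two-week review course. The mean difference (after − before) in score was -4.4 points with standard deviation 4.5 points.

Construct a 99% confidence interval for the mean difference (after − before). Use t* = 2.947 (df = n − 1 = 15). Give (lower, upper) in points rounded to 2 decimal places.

Paired design: SE = s_d/√n = 4.5/√16 = 1.1250.
t* = 2.947; margin of error = 2.947 × 1.1250 = 3.3154.
-4.4 ± 3.3154 → (-7.72, -1.08).

(-7.72, -1.08)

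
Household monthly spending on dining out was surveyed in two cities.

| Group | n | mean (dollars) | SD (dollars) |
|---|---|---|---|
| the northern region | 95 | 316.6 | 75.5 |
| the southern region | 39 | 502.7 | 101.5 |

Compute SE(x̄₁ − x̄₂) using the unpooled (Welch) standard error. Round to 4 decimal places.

18.0045

Standard errors of each mean: 75.5/√95 = 7.7461 and 101.5/√39 = 16.2530.
SE(x̄₁ − x̄₂) = √(7.7461² + 16.2530²) = 18.0045 for independent samples with unequal variances.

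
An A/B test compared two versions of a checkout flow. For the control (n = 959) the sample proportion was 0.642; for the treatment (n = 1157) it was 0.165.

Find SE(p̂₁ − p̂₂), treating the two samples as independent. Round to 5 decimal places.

The two standard errors are √(0.6420×0.3580/959) = 0.01548 and √(0.1650×0.8350/1157) = 0.01091.
Because the samples are independent, SE_diff = √(0.01548² + 0.01091²) = 0.01894.

0.01894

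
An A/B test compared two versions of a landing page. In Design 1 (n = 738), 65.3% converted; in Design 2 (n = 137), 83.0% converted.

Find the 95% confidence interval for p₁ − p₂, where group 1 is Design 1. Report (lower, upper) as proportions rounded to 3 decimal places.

Each SE is √(p̂(1−p̂)/n): √(0.6530·0.3470/738) = 0.01752 and √(0.8300·0.1700/137) = 0.03209.
SE(p̂₁ − p̂₂) = √(SE₁² + SE₂²) = √(0.0003069504 + 0.0010297681) = 0.03656, since the two samples are independent.
At 95% confidence z* = 1.960; margin = 1.960 × 0.03656 = 0.07166.
The difference is 0.6530 − 0.8300 = -0.1770, so the interval is -0.1770 ± 0.07166 = (-0.249, -0.105).

(-0.249, -0.105)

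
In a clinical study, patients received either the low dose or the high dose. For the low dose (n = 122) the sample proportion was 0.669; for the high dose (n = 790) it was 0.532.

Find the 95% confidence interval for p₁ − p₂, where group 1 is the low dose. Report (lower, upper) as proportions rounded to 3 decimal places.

SE₁ = √(p̂₁(1−p̂₁)/n₁) = √(0.6690·0.3310/122) = 0.04260; SE₂ = √(0.5320·0.4680/790) = 0.01775.
Independent samples: SE of the difference = √(SE₁² + SE₂²) = √(0.00181476 + 0.0003150625) = 0.04615.
z* for 95% confidence is 1.960, so the margin of error is 1.960 × 0.04615 = 0.09045.
Point estimate p̂₁ − p̂₂ = 0.6690 − 0.5320 = 0.1370.
0.1370 ± 0.09045 → (0.047, 0.227).

(0.047, 0.227)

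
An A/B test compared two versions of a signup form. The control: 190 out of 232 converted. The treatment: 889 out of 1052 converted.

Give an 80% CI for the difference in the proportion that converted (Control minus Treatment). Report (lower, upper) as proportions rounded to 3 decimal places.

(-0.062, 0.009)

p̂₁ = 190/232 = 0.8190 and p̂₂ = 889/1052 = 0.8451.
SE₁ = √(p̂₁(1−p̂₁)/n₁) = √(0.8190·0.1810/232) = 0.02528; SE₂ = √(0.8451·0.1549/1052) = 0.01116.
Independent samples: SE of the difference = √(SE₁² + SE₂²) = √(0.0006390784 + 0.0001245456) = 0.02763.
z* for 80% confidence is 1.282, so the margin of error is 1.282 × 0.02763 = 0.03542.
Point estimate p̂₁ − p̂₂ = 0.8190 − 0.8451 = -0.0261.
-0.0261 ± 0.03542 → (-0.062, 0.009).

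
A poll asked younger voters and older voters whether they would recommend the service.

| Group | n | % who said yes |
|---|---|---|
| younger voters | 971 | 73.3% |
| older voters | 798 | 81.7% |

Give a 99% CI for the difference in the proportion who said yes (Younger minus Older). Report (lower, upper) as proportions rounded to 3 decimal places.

(-0.135, -0.033)

SE₁ = √(p̂₁(1−p̂₁)/n₁) = √(0.7330·0.2670/971) = 0.01420; SE₂ = √(0.8170·0.1830/798) = 0.01369.
Independent samples: SE of the difference = √(SE₁² + SE₂²) = √(0.00020164 + 0.0001874161) = 0.01972.
z* for 99% confidence is 2.576, so the margin of error is 2.576 × 0.01972 = 0.05080.
Point estimate p̂₁ − p̂₂ = 0.7330 − 0.8170 = -0.0840.
-0.0840 ± 0.05080 → (-0.135, -0.033).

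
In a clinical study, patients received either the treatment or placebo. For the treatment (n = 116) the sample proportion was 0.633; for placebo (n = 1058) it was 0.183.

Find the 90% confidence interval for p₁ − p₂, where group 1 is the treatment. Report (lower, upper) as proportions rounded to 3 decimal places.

(0.374, 0.526)

The two standard errors are √(0.6330×0.3670/116) = 0.04475 and √(0.1830×0.8170/1058) = 0.01189.
Because the samples are independent, SE_diff = √(0.04475² + 0.01189²) = 0.04630.
Using z* = 1.645 for 90%, ME = 1.645 × 0.04630 = 0.07616.
p̂₁ − p̂₂ = 0.4500; interval 0.4500 ± 0.07616 gives (0.374, 0.526).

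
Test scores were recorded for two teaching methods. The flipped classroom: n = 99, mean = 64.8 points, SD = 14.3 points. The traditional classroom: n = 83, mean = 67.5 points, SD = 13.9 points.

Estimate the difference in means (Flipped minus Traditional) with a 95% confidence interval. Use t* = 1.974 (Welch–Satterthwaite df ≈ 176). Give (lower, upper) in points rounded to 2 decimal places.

(-6.84, 1.44)

Per-group SEs: s₁/√n₁ = 14.3/√99 = 1.4372, s₂/√n₂ = 13.9/√83 = 1.5257.
Unpooled SE of the difference: √(2.06554384 + 2.32776049) = 2.0960.
Margin of error = t* · SE = 1.974 × 2.0960 = 4.1375.
x̄₁ − x̄₂ = 64.8 − 67.5 = -2.7000.
CI: -2.7000 ± 4.1375 = (-6.84, 1.44).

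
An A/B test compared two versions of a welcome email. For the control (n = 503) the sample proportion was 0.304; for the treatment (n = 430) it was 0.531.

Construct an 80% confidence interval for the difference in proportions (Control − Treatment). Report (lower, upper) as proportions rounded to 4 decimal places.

(-0.2675, -0.1865)

SE₁ = √(p̂₁(1−p̂₁)/n₁) = √(0.3040·0.6960/503) = 0.02051; SE₂ = √(0.5310·0.4690/430) = 0.02407.
Independent samples: SE of the difference = √(SE₁² + SE₂²) = √(0.0004206601 + 0.0005793649) = 0.03162.
z* for 80% confidence is 1.282, so the margin of error is 1.282 × 0.03162 = 0.04054.
Point estimate p̂₁ − p̂₂ = 0.3040 − 0.5310 = -0.2270.
-0.2270 ± 0.04054 → (-0.2675, -0.1865).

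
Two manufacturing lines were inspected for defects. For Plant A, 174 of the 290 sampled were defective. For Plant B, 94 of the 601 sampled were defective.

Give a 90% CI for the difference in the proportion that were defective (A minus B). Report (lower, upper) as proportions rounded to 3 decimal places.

First, p̂₁ = 174/290 = 0.6000; p̂₂ = 94/601 = 0.1564.
The two standard errors are √(0.6000×0.4000/290) = 0.02877 and √(0.1564×0.8436/601) = 0.01482.
Because the samples are independent, SE_diff = √(0.02877² + 0.01482²) = 0.03236.
Using z* = 1.645 for 90%, ME = 1.645 × 0.03236 = 0.05323.
p̂₁ − p̂₂ = 0.4436; interval 0.4436 ± 0.05323 gives (0.390, 0.497).

(0.390, 0.497)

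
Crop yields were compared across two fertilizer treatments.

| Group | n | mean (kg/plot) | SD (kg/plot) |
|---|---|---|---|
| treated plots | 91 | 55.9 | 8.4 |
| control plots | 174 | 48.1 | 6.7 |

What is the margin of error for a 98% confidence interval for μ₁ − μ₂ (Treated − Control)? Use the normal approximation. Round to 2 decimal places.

Per-group SEs: s₁/√n₁ = 8.4/√91 = 0.8806, s₂/√n₂ = 6.7/√174 = 0.5079.
Unpooled SE of the difference: √(0.77545636 + 0.25796241) = 1.0166.
Margin of error = z* · SE = 2.326 × 1.0166 = 2.3646.

2.36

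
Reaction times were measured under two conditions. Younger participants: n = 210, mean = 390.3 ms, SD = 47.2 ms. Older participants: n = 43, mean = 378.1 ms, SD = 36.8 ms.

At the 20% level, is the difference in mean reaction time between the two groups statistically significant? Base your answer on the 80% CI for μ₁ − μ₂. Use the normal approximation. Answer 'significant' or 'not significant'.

Per-group SEs: s₁/√n₁ = 47.2/√210 = 3.2571, s₂/√n₂ = 36.8/√43 = 5.6119.
Unpooled SE of the difference: √(10.60870041 + 31.49342161) = 6.4886.
Margin of error = z* · SE = 1.282 × 6.4886 = 8.3184.
x̄₁ − x̄₂ = 390.3 − 378.1 = 12.2000.
CI: 12.2000 ± 8.3184 = (3.8816, 20.5184).
The interval (3.8816, 20.5184) does not contain 0, so the difference is significant.

significant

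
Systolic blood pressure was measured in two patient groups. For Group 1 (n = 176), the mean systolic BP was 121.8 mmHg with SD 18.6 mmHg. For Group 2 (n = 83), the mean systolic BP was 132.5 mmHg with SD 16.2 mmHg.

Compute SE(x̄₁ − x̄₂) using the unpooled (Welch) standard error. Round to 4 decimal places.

2.2644

SE₁ = s₁/√n₁ = 18.6/√176 = 1.4020; SE₂ = 16.2/√83 = 1.7782.
Independent samples, unequal variances: SE_diff = √(SE₁² + SE₂²) = √(1.965604 + 3.16199524) = 2.2644.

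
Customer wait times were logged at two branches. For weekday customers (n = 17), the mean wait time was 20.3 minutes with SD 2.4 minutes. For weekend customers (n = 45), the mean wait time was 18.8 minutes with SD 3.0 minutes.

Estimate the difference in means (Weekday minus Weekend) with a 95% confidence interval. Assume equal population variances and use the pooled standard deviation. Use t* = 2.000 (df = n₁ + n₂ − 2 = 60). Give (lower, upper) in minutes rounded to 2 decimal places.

(-0.12, 3.12)

Pooled variance s_p² = [16·2.4² + 44·3.0²] / (17+45−2) = 8.1360, so s_p = 2.8524.
SE_diff = s_p·√(1/n₁ + 1/n₂) = 2.8524·√(1/17 + 1/45) = 0.8120.
t* = 2.000; margin = 2.000 × 0.8120 = 1.6240.
Difference = 20.3 − 18.8 = 1.5000.
1.5000 ± 1.6240 → (-0.12, 3.12).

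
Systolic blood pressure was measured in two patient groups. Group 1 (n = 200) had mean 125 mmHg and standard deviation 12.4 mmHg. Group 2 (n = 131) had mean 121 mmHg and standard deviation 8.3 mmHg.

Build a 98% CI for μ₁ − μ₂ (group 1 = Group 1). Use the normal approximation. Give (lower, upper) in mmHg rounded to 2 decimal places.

Standard errors of each mean: 12.4/√200 = 0.8768 and 8.3/√131 = 0.7252.
SE(x̄₁ − x̄₂) = √(0.8768² + 0.7252²) = 1.1378 for independent samples with unequal variances.
With z* = 2.326, the margin is 2.326 × 1.1378 = 2.6465.
x̄₁ − x̄₂ = 125 − 121 = 4.0000; the interval is 4.0000 ± 2.6465 = (1.35, 6.65).

(1.35, 6.65)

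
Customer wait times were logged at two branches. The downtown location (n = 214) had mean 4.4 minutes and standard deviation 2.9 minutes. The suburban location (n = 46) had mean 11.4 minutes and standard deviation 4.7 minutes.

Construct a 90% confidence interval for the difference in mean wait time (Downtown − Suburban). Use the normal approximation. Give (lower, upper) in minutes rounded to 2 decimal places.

Per-group SEs: s₁/√n₁ = 2.9/√214 = 0.1982, s₂/√n₂ = 4.7/√46 = 0.6930.
Unpooled SE of the difference: √(0.03928324 + 0.480249) = 0.7208.
Margin of error = z* · SE = 1.645 × 0.7208 = 1.1857.
x̄₁ − x̄₂ = 4.4 − 11.4 = -7.0000.
CI: -7.0000 ± 1.1857 = (-8.19, -5.81).

(-8.19, -5.81)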